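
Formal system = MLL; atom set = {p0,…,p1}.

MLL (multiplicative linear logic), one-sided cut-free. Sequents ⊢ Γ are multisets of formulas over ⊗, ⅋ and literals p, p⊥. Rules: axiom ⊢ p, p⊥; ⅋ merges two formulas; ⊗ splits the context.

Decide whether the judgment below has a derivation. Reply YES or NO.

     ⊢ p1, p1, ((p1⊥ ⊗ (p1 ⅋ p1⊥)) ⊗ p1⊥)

Proof tree:
[⊗]  ⊢ p1, p1, ((p1⊥ ⊗ (p1 ⅋ p1⊥)) ⊗ p1⊥)
  [⊗]  ⊢ p1, (p1⊥ ⊗ (p1 ⅋ p1⊥))
    [Ax]  ⊢ p1, p1⊥
    [⅋]  ⊢ (p1 ⅋ p1⊥)
      [Ax]  ⊢ p1, p1⊥
  [Ax]  ⊢ p1, p1⊥

Result: YES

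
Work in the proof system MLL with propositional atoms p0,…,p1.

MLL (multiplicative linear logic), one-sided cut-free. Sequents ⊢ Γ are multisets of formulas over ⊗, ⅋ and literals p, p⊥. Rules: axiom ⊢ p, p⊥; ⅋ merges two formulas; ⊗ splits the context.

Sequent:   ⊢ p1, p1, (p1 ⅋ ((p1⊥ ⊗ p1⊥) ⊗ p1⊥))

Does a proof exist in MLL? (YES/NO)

Derivation (root first):
[⅋]  ⊢ p1, p1, (p1 ⅋ ((p1⊥ ⊗ p1⊥) ⊗ p1⊥))
  [⊗]  ⊢ p1, p1, p1, ((p1⊥ ⊗ p1⊥) ⊗ p1⊥)
    [⊗]  ⊢ p1, p1, (p1⊥ ⊗ p1⊥)
      [Ax]  ⊢ p1, p1⊥
      [Ax]  ⊢ p1, p1⊥
    [Ax]  ⊢ p1, p1⊥

Result: YES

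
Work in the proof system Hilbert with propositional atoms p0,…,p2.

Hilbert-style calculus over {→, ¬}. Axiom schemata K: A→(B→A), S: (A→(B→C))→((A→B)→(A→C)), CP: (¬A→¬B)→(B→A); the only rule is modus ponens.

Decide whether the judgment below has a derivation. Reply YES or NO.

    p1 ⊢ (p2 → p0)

Truth-table refutation:
  v=000: Γ:[p1=F] Δ:[(p2 → p0)=T] refutes=False
  v=001: Γ:[p1=F] Δ:[(p2 → p0)=F] refutes=False
  v=010: Γ:[p1=T] Δ:[(p2 → p0)=T] refutes=False
  v=011: Γ:[p1=T] Δ:[(p2 → p0)=F] refutes=True  ← countermodel

Result: NO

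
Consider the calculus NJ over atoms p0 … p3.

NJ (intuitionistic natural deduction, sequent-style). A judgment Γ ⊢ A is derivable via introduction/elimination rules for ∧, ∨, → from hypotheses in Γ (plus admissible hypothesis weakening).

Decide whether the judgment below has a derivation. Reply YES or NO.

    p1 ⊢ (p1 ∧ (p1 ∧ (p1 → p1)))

Derivation trace:
[∧I] p1 ⊢ (p1 ∧ (p1 ∧ (p1 → p1)))
  [Ax] p1 ⊢ p1
  [∧I] p1 ⊢ (p1 ∧ (p1 → p1))
    [Ax] p1 ⊢ p1
    [→I]  ⊢ (p1 → p1)
      [Ax] p1 ⊢ p1

Result: YES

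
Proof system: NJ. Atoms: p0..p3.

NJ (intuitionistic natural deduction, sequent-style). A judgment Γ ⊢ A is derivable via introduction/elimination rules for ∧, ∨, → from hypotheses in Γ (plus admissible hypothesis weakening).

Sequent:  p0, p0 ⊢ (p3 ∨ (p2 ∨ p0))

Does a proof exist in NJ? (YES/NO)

Derivation trace:
[∨I₂] p0, p0 ⊢ (p3 ∨ (p2 ∨ p0))
  [∨I₂] p0, p0 ⊢ (p2 ∨ p0)
    [Wk] p0, p0 ⊢ p0
      [Ax] p0 ⊢ p0

Result: YES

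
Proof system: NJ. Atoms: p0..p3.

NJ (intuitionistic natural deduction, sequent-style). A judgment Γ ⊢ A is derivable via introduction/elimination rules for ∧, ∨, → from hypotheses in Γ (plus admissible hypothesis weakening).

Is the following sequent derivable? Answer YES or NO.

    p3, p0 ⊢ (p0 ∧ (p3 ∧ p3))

Derivation (root first):
[∧I] p3, p0 ⊢ (p0 ∧ (p3 ∧ p3))
  [Ax] p0 ⊢ p0
  [∧I] p3 ⊢ (p3 ∧ p3)
    [Ax] p3 ⊢ p3
    [Ax] p3 ⊢ p3

Result: YES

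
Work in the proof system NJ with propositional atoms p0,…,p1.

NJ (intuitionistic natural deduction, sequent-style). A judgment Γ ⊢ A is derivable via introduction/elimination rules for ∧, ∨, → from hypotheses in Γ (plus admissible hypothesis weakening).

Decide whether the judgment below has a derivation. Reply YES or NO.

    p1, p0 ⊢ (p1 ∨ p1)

Proof tree:
[∨I₂] p1, p0 ⊢ (p1 ∨ p1)
  [Wk] p1, p0 ⊢ p1
    [Ax] p1 ⊢ p1

Result: YES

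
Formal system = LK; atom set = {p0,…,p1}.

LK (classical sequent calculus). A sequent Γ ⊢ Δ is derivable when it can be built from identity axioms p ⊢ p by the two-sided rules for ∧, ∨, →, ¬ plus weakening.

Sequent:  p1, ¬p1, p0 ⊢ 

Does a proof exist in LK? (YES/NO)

Derivation (root first):
[WL] p1, ¬p1, p0 ⊢ 
  [¬L] p1, ¬p1 ⊢ 
    [Ax] p1 ⊢ p1

Result: YES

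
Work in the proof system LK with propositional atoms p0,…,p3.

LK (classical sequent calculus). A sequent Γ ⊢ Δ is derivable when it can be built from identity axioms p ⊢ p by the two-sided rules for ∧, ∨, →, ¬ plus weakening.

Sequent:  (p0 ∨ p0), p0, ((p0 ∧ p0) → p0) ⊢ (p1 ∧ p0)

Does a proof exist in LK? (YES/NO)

Enumerate valuations to refute Γ ⊢ Δ:
  v=0000: Γ:[(p0 ∨ p0)=F, p0=F, ((p0 ∧ p0) → p0)=T] Δ:[(p1 ∧ p0)=F] refutes=False
  v=0001: Γ:[(p0 ∨ p0)=F, p0=F, ((p0 ∧ p0) → p0)=T] Δ:[(p1 ∧ p0)=F] refutes=False
  v=0010: Γ:[(p0 ∨ p0)=F, p0=F, ((p0 ∧ p0) → p0)=T] Δ:[(p1 ∧ p0)=F] refutes=False
  v=0011: Γ:[(p0 ∨ p0)=F, p0=F, ((p0 ∧ p0) → p0)=T] Δ:[(p1 ∧ p0)=F] refutes=False
  v=0100: Γ:[(p0 ∨ p0)=F, p0=F, ((p0 ∧ p0) → p0)=T] Δ:[(p1 ∧ p0)=F] refutes=False
  v=0101: Γ:[(p0 ∨ p0)=F, p0=F, ((p0 ∧ p0) → p0)=T] Δ:[(p1 ∧ p0)=F] refutes=False
  v=0110: Γ:[(p0 ∨ p0)=F, p0=F, ((p0 ∧ p0) → p0)=T] Δ:[(p1 ∧ p0)=F] refutes=False
  v=0111: Γ:[(p0 ∨ p0)=F, p0=F, ((p0 ∧ p0) → p0)=T] Δ:[(p1 ∧ p0)=F] refutes=False
  v=1000: Γ:[(p0 ∨ p0)=T, p0=T, ((p0 ∧ p0) → p0)=T] Δ:[(p1 ∧ p0)=F] refutes=True  ← countermodel

Result: NO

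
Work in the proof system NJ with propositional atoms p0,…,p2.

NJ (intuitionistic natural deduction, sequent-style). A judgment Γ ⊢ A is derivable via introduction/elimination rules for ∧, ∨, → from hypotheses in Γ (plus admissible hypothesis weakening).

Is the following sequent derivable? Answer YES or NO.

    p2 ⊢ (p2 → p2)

Derivation (root first):
[Wk] p2 ⊢ (p2 → p2)
  [→I]  ⊢ (p2 → p2)
    [Ax] p2 ⊢ p2

Result: YES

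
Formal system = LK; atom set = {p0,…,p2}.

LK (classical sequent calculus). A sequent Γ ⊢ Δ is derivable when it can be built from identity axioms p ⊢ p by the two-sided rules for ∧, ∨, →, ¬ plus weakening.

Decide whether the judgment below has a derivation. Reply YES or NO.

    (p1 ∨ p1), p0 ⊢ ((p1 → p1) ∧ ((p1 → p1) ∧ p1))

Derivation (root first):
[∧R] (p1 ∨ p1), p0 ⊢ ((p1 → p1) ∧ ((p1 → p1) ∧ p1))
  [WL] p0 ⊢ (p1 → p1)
    [→R]  ⊢ (p1 → p1)
      [Ax] p1 ⊢ p1
  [∨L] (p1 ∨ p1) ⊢ ((p1 → p1) ∧ p1)
    [∧R] p1 ⊢ ((p1 → p1) ∧ p1)
      [→R]  ⊢ (p1 → p1)
        [Ax] p1 ⊢ p1
      [Ax] p1 ⊢ p1
    [∧R] p1 ⊢ ((p1 → p1) ∧ p1)
      [→R]  ⊢ (p1 → p1)
        [Ax] p1 ⊢ p1
      [Ax] p1 ⊢ p1

Result: YES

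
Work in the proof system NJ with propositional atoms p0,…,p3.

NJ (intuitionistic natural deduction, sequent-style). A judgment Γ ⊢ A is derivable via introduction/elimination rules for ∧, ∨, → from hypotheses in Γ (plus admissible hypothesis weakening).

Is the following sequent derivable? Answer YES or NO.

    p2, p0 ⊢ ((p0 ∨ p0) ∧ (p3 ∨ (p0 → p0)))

Derivation (root first):
[∧I] p2, p0 ⊢ ((p0 ∨ p0) ∧ (p3 ∨ (p0 → p0)))
  [∨I₂] p0, p2 ⊢ (p0 ∨ p0)
    [Wk] p0, p2 ⊢ p0
      [Ax] p0 ⊢ p0
  [∨I₂] p2 ⊢ (p3 ∨ (p0 → p0))
    [→I] p2 ⊢ (p0 → p0)
      [Wk] p0, p2 ⊢ p0
        [Ax] p0 ⊢ p0

Result: YES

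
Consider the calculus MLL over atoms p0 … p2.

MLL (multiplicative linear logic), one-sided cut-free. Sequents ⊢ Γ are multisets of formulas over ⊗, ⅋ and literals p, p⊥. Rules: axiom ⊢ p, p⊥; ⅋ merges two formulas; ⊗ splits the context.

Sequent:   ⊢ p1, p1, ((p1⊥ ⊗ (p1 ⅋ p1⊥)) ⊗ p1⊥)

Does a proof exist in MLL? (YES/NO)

Derivation (root first):
[⊗]  ⊢ p1, p1, ((p1⊥ ⊗ (p1 ⅋ p1⊥)) ⊗ p1⊥)
  [⊗]  ⊢ p1, (p1⊥ ⊗ (p1 ⅋ p1⊥))
    [Ax]  ⊢ p1, p1⊥
    [⅋]  ⊢ (p1 ⅋ p1⊥)
      [Ax]  ⊢ p1, p1⊥
  [Ax]  ⊢ p1, p1⊥

Result: YES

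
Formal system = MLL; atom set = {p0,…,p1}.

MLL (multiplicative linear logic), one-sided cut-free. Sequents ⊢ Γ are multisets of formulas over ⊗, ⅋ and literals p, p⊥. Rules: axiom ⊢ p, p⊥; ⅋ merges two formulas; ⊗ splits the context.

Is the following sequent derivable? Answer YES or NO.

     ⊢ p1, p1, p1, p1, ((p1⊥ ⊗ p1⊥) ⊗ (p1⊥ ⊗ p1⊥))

Derivation (root first):
[⊗]  ⊢ p1, p1, p1, p1, ((p1⊥ ⊗ p1⊥) ⊗ (p1⊥ ⊗ p1⊥))
  [⊗]  ⊢ p1, p1, (p1⊥ ⊗ p1⊥)
    [Ax]  ⊢ p1, p1⊥
    [Ax]  ⊢ p1, p1⊥
  [⊗]  ⊢ p1, p1, (p1⊥ ⊗ p1⊥)
    [Ax]  ⊢ p1, p1⊥
    [Ax]  ⊢ p1, p1⊥

Result: YES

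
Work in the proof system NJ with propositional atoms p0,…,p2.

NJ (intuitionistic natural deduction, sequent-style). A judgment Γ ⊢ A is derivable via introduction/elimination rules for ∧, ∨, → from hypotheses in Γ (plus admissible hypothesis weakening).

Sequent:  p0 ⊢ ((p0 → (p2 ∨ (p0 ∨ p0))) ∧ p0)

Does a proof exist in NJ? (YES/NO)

Derivation (root first):
[∧I] p0 ⊢ ((p0 → (p2 ∨ (p0 ∨ p0))) ∧ p0)
  [→I]  ⊢ (p0 → (p2 ∨ (p0 ∨ p0)))
    [∨I₂] p0 ⊢ (p2 ∨ (p0 ∨ p0))
      [∨I₁] p0 ⊢ (p0 ∨ p0)
        [Ax] p0 ⊢ p0
  [Ax] p0 ⊢ p0

Result: YES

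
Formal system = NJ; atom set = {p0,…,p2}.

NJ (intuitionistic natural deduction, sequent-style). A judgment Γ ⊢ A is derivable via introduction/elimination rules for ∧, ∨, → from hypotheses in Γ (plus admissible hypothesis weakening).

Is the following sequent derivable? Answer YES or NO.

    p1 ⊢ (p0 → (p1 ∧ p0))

Proof tree:
[→I] p1 ⊢ (p0 → (p1 ∧ p0))
  [∧I] p1, p0 ⊢ (p1 ∧ p0)
    [Ax] p1 ⊢ p1
    [Ax] p0 ⊢ p0

Result: YES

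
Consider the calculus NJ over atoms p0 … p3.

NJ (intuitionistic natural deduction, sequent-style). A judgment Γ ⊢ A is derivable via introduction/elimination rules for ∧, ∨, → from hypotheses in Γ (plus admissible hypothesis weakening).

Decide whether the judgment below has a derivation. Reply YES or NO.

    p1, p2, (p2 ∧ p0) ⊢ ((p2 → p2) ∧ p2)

Proof tree:
[Wk] p1, p2, (p2 ∧ p0) ⊢ ((p2 → p2) ∧ p2)
  [∧I] p1, p2 ⊢ ((p2 → p2) ∧ p2)
    [→I] p1 ⊢ (p2 → p2)
      [Wk] p2, p1 ⊢ p2
        [Ax] p2 ⊢ p2
    [Ax] p2 ⊢ p2

Result: YES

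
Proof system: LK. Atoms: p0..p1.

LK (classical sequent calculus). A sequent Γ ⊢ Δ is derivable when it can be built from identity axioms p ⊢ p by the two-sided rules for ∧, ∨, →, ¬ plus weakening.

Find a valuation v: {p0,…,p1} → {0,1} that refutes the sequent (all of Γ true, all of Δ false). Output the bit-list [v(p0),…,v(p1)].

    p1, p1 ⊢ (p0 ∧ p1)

Search for a countermodel by truth-table:
  v=00: Γ:[p1=F, p1=F] Δ:[(p0 ∧ p1)=F] refutes=False
  v=01: Γ:[p1=T, p1=T] Δ:[(p0 ∧ p1)=F] refutes=True  ← countermodel

Result: [0, 1]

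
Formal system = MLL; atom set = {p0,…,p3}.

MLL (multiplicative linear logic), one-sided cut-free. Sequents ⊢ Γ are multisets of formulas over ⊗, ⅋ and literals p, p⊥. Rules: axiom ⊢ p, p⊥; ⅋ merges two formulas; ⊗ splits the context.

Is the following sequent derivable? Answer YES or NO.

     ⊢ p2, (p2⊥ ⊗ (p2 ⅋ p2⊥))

Derivation (root first):
[⊗]  ⊢ p2, (p2⊥ ⊗ (p2 ⅋ p2⊥))
  [Ax]  ⊢ p2, p2⊥
  [⅋]  ⊢ (p2 ⅋ p2⊥)
    [Ax]  ⊢ p2, p2⊥

Result: YES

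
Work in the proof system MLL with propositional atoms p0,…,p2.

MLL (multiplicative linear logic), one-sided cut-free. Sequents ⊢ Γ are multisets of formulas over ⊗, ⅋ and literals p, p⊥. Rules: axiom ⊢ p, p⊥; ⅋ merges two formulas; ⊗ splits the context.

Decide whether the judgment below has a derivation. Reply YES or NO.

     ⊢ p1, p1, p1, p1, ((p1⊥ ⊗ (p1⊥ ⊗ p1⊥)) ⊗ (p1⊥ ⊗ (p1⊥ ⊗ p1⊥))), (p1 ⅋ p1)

Derivation (root first):
[⅋]  ⊢ p1, p1, p1, p1, ((p1⊥ ⊗ (p1⊥ ⊗ p1⊥)) ⊗ (p1⊥ ⊗ (p1⊥ ⊗ p1⊥))), (p1 ⅋ p1)
  [⊗]  ⊢ p1, p1, p1, p1, p1, p1, ((p1⊥ ⊗ (p1⊥ ⊗ p1⊥)) ⊗ (p1⊥ ⊗ (p1⊥ ⊗ p1⊥)))
    [⊗]  ⊢ p1, p1, p1, (p1⊥ ⊗ (p1⊥ ⊗ p1⊥))
      [Ax]  ⊢ p1, p1⊥
      [⊗]  ⊢ p1, p1, (p1⊥ ⊗ p1⊥)
        [Ax]  ⊢ p1, p1⊥
        [Ax]  ⊢ p1, p1⊥
    [⊗]  ⊢ p1, p1, p1, (p1⊥ ⊗ (p1⊥ ⊗ p1⊥))
      [Ax]  ⊢ p1, p1⊥
      [⊗]  ⊢ p1, p1, (p1⊥ ⊗ p1⊥)
        [Ax]  ⊢ p1, p1⊥
        [Ax]  ⊢ p1, p1⊥

Result: YES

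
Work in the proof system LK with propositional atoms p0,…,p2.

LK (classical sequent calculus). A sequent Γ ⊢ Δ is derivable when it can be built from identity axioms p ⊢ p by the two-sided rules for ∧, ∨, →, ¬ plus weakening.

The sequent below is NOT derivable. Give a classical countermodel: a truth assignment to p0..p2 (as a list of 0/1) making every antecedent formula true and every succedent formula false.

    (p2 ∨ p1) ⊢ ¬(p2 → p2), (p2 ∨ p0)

Search for a countermodel by truth-table:
  v=000: Γ:[(p2 ∨ p1)=F] Δ:[¬(p2 → p2)=F, (p2 ∨ p0)=F] refutes=False
  v=001: Γ:[(p2 ∨ p1)=T] Δ:[¬(p2 → p2)=F, (p2 ∨ p0)=T] refutes=False
  v=010: Γ:[(p2 ∨ p1)=T] Δ:[¬(p2 → p2)=F, (p2 ∨ p0)=F] refutes=True  ← countermodel

Result: [0, 1, 0]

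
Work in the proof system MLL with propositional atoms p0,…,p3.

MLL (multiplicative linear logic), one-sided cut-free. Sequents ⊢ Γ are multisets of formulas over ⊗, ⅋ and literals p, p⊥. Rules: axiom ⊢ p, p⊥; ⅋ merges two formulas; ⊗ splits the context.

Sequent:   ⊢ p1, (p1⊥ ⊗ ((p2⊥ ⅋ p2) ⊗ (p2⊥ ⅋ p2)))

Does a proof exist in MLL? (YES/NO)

Derivation (root first):
[⊗]  ⊢ p1, (p1⊥ ⊗ ((p2⊥ ⅋ p2) ⊗ (p2⊥ ⅋ p2)))
  [Ax]  ⊢ p1, p1⊥
  [⊗]  ⊢ ((p2⊥ ⅋ p2) ⊗ (p2⊥ ⅋ p2))
    [⅋]  ⊢ (p2⊥ ⅋ p2)
      [Ax]  ⊢ p2, p2⊥
    [⅋]  ⊢ (p2⊥ ⅋ p2)
      [Ax]  ⊢ p2, p2⊥

Result: YES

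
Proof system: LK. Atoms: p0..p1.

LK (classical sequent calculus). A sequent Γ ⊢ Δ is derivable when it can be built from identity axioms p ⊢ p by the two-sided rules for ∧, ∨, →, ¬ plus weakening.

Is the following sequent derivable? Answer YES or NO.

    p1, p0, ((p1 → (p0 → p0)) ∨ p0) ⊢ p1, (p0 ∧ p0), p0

Derivation trace:
[∨L] p1, p0, ((p1 → (p0 → p0)) ∨ p0) ⊢ p1, (p0 ∧ p0), p0
  [→L] p1, p0, (p1 → (p0 → p0)) ⊢ p1, p0
    [WR] p1 ⊢ p1, p1
      [Ax] p1 ⊢ p1
    [→L] p0, (p0 → p0) ⊢ p0
      [Ax] p0 ⊢ p0
      [Ax] p0 ⊢ p0
  [∧R] p0 ⊢ (p0 ∧ p0)
    [Ax] p0 ⊢ p0
    [Ax] p0 ⊢ p0

Result: YES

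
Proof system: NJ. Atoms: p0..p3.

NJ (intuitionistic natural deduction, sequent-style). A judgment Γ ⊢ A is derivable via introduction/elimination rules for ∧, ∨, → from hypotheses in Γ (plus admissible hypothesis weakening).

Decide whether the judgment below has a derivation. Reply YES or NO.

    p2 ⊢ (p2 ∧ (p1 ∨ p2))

Derivation trace:
[∧I] p2 ⊢ (p2 ∧ (p1 ∨ p2))
  [Ax] p2 ⊢ p2
  [∨I₂] p2 ⊢ (p1 ∨ p2)
    [Ax] p2 ⊢ p2

Result: YES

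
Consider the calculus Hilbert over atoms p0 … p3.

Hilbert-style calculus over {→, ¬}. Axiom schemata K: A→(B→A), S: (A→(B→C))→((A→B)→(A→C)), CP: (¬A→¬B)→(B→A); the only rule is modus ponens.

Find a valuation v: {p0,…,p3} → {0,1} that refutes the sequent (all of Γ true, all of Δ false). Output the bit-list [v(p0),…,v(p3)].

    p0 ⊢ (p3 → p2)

Truth-table refutation:
  v=0000: Γ:[p0=F] Δ:[(p3 → p2)=T] refutes=False
  v=0001: Γ:[p0=F] Δ:[(p3 → p2)=F] refutes=False
  v=0010: Γ:[p0=F] Δ:[(p3 → p2)=T] refutes=False
  v=0011: Γ:[p0=F] Δ:[(p3 → p2)=T] refutes=False
  v=0100: Γ:[p0=F] Δ:[(p3 → p2)=T] refutes=False
  v=0101: Γ:[p0=F] Δ:[(p3 → p2)=F] refutes=False
  v=0110: Γ:[p0=F] Δ:[(p3 → p2)=T] refutes=False
  v=0111: Γ:[p0=F] Δ:[(p3 → p2)=T] refutes=False
  v=1000: Γ:[p0=T] Δ:[(p3 → p2)=T] refutes=False
  v=1001: Γ:[p0=T] Δ:[(p3 → p2)=F] refutes=True  ← countermodel

Result: [1, 0, 0, 1]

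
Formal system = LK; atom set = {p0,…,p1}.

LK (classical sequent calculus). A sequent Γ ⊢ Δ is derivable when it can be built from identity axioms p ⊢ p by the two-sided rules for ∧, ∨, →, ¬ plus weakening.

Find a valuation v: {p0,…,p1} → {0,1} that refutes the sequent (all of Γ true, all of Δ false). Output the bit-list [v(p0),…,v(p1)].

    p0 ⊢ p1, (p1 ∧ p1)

Search for a countermodel by truth-table:
  v=00: Γ:[p0=F] Δ:[p1=F, (p1 ∧ p1)=F] refutes=False
  v=01: Γ:[p0=F] Δ:[p1=T, (p1 ∧ p1)=T] refutes=False
  v=10: Γ:[p0=T] Δ:[p1=F, (p1 ∧ p1)=F] refutes=True  ← countermodel

Result: [1, 0]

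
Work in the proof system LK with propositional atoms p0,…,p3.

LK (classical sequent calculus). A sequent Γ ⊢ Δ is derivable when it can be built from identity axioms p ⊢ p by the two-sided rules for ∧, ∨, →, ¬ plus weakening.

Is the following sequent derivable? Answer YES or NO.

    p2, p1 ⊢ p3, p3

Truth-table refutation:
  v=0000: Γ:[p2=F, p1=F] Δ:[p3=F, p3=F] refutes=False
  v=0001: Γ:[p2=F, p1=F] Δ:[p3=T, p3=T] refutes=False
  v=0010: Γ:[p2=T, p1=F] Δ:[p3=F, p3=F] refutes=False
  v=0011: Γ:[p2=T, p1=F] Δ:[p3=T, p3=T] refutes=False
  v=0100: Γ:[p2=F, p1=T] Δ:[p3=F, p3=F] refutes=False
  v=0101: Γ:[p2=F, p1=T] Δ:[p3=T, p3=T] refutes=False
  v=0110: Γ:[p2=T, p1=T] Δ:[p3=F, p3=F] refutes=True  ← countermodel

Result: NO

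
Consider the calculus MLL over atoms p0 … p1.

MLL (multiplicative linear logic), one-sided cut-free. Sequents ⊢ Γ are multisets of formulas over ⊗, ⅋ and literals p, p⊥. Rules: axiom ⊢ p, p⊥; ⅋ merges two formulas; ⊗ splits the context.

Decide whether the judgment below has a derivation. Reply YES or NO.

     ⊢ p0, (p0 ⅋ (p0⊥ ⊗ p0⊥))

Proof tree:
[⅋]  ⊢ p0, (p0 ⅋ (p0⊥ ⊗ p0⊥))
  [⊗]  ⊢ p0, p0, (p0⊥ ⊗ p0⊥)
    [Ax]  ⊢ p0, p0⊥
    [Ax]  ⊢ p0, p0⊥

Result: YES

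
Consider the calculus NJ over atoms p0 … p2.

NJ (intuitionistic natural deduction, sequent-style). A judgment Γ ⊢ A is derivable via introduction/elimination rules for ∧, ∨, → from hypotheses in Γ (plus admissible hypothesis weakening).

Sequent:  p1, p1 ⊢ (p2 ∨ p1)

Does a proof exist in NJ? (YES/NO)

Proof tree:
[Wk] p1, p1 ⊢ (p2 ∨ p1)
  [∨I₂] p1 ⊢ (p2 ∨ p1)
    [Ax] p1 ⊢ p1

Result: YES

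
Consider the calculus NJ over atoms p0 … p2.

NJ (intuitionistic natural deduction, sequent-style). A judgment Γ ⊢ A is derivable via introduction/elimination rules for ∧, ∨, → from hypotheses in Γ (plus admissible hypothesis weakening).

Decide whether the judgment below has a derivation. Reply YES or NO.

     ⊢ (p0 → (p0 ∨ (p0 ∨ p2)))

Proof tree:
[→I]  ⊢ (p0 → (p0 ∨ (p0 ∨ p2)))
  [∨I₂] p0 ⊢ (p0 ∨ (p0 ∨ p2))
    [∨I₁] p0 ⊢ (p0 ∨ p2)
      [Ax] p0 ⊢ p0

Result: YES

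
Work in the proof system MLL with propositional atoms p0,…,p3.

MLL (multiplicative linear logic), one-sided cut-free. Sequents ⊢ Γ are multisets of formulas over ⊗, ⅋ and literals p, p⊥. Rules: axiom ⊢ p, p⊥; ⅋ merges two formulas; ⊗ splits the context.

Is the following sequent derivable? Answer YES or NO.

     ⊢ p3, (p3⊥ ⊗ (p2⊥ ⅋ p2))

Derivation (root first):
[⊗]  ⊢ p3, (p3⊥ ⊗ (p2⊥ ⅋ p2))
  [Ax]  ⊢ p3, p3⊥
  [⅋]  ⊢ (p2⊥ ⅋ p2)
    [Ax]  ⊢ p2, p2⊥

Result: YES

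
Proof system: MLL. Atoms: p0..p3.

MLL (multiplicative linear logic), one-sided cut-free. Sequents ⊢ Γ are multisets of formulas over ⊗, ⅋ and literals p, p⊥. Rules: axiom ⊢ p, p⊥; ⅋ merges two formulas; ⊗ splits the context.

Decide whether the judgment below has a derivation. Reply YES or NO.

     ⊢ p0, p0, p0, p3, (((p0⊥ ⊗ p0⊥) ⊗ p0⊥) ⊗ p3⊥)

Proof tree:
[⊗]  ⊢ p0, p0, p0, p3, (((p0⊥ ⊗ p0⊥) ⊗ p0⊥) ⊗ p3⊥)
  [⊗]  ⊢ p0, p0, p0, ((p0⊥ ⊗ p0⊥) ⊗ p0⊥)
    [⊗]  ⊢ p0, p0, (p0⊥ ⊗ p0⊥)
      [Ax]  ⊢ p0, p0⊥
      [Ax]  ⊢ p0, p0⊥
    [Ax]  ⊢ p0, p0⊥
  [Ax]  ⊢ p3, p3⊥

Result: YES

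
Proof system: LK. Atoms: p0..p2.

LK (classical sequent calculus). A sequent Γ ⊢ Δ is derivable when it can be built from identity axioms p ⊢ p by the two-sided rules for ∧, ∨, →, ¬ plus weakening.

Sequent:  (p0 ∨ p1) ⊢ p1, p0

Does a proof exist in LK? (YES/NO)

Derivation trace:
[∨L] (p0 ∨ p1) ⊢ p1, p0
  [WR] p0 ⊢ p0, p0
    [Ax] p0 ⊢ p0
  [Ax] p1 ⊢ p1

Result: YES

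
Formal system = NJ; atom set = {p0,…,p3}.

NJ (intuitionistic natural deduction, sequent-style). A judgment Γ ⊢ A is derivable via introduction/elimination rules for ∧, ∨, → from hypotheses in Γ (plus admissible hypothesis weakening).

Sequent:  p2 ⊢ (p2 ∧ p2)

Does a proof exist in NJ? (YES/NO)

Derivation trace:
[∧I] p2 ⊢ (p2 ∧ p2)
  [Wk] p2, p2 ⊢ p2
    [Ax] p2 ⊢ p2
  [Ax] p2 ⊢ p2

Result: YES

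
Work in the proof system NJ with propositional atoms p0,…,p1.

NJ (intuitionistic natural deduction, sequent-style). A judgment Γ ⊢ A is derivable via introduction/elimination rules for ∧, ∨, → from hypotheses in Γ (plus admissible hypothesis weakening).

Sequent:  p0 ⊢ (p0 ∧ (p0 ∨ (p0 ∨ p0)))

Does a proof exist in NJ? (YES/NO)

Derivation (root first):
[∧I] p0 ⊢ (p0 ∧ (p0 ∨ (p0 ∨ p0)))
  [Ax] p0 ⊢ p0
  [∨I₂] p0 ⊢ (p0 ∨ (p0 ∨ p0))
    [∨I₁] p0 ⊢ (p0 ∨ p0)
      [Ax] p0 ⊢ p0

Result: YES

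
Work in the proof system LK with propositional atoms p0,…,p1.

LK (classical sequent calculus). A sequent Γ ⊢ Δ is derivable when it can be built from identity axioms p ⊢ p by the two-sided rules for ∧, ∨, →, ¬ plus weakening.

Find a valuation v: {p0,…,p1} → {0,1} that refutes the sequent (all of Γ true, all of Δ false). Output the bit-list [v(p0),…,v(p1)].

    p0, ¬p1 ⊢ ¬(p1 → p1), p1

Truth-table refutation:
  v=00: Γ:[p0=F, ¬p1=T] Δ:[¬(p1 → p1)=F, p1=F] refutes=False
  v=01: Γ:[p0=F, ¬p1=F] Δ:[¬(p1 → p1)=F, p1=T] refutes=False
  v=10: Γ:[p0=T, ¬p1=T] Δ:[¬(p1 → p1)=F, p1=F] refutes=True  ← countermodel

Result: [1, 0]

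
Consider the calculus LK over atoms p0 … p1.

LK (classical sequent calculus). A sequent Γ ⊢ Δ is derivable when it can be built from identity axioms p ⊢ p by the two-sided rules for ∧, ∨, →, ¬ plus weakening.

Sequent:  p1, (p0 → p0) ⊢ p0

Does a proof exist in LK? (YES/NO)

Search for a countermodel by truth-table:
  v=00: Γ:[p1=F, (p0 → p0)=T] Δ:[p0=F] refutes=False
  v=01: Γ:[p1=T, (p0 → p0)=T] Δ:[p0=F] refutes=True  ← countermodel

Result: NO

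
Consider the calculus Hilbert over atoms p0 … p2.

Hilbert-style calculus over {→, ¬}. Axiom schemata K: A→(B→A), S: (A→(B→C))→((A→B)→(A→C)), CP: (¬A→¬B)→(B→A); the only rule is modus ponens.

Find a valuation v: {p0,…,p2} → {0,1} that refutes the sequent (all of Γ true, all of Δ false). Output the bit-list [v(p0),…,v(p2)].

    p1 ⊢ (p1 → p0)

Truth-table refutation:
  v=000: Γ:[p1=F] Δ:[(p1 → p0)=T] refutes=False
  v=001: Γ:[p1=F] Δ:[(p1 → p0)=T] refutes=False
  v=010: Γ:[p1=T] Δ:[(p1 → p0)=F] refutes=True  ← countermodel

Result: [0, 1, 0]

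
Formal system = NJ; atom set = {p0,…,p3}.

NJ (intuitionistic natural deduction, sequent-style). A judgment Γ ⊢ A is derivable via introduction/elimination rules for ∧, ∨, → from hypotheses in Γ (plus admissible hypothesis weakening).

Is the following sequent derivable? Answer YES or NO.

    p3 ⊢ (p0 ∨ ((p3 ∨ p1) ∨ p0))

Proof tree:
[∨I₂] p3 ⊢ (p0 ∨ ((p3 ∨ p1) ∨ p0))
  [∨I₁] p3 ⊢ ((p3 ∨ p1) ∨ p0)
    [∨I₁] p3 ⊢ (p3 ∨ p1)
      [Ax] p3 ⊢ p3

Result: YES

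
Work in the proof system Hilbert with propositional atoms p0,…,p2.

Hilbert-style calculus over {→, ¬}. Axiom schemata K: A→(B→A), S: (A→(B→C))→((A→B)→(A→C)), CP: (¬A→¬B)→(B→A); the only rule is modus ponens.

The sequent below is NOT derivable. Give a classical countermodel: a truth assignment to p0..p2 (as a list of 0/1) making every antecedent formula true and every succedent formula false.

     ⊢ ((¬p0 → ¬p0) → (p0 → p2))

Enumerate valuations to refute Γ ⊢ Δ:
  v=000: Γ:[] Δ:[((¬p0 → ¬p0) → (p0 → p2))=T] refutes=False
  v=001: Γ:[] Δ:[((¬p0 → ¬p0) → (p0 → p2))=T] refutes=False
  v=010: Γ:[] Δ:[((¬p0 → ¬p0) → (p0 → p2))=T] refutes=False
  v=011: Γ:[] Δ:[((¬p0 → ¬p0) → (p0 → p2))=T] refutes=False
  v=100: Γ:[] Δ:[((¬p0 → ¬p0) → (p0 → p2))=F] refutes=True  ← countermodel

Result: [1, 0, 0]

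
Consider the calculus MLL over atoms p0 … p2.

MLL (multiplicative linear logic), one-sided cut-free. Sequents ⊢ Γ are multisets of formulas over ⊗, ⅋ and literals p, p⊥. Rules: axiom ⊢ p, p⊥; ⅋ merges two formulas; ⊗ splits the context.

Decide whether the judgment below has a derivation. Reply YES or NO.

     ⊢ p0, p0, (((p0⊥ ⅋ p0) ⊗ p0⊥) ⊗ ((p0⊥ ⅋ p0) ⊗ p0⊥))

Derivation trace:
[⊗]  ⊢ p0, p0, (((p0⊥ ⅋ p0) ⊗ p0⊥) ⊗ ((p0⊥ ⅋ p0) ⊗ p0⊥))
  [⊗]  ⊢ p0, ((p0⊥ ⅋ p0) ⊗ p0⊥)
    [⅋]  ⊢ (p0⊥ ⅋ p0)
      [Ax]  ⊢ p0, p0⊥
    [Ax]  ⊢ p0, p0⊥
  [⊗]  ⊢ p0, ((p0⊥ ⅋ p0) ⊗ p0⊥)
    [⅋]  ⊢ (p0⊥ ⅋ p0)
      [Ax]  ⊢ p0, p0⊥
    [Ax]  ⊢ p0, p0⊥

Result: YES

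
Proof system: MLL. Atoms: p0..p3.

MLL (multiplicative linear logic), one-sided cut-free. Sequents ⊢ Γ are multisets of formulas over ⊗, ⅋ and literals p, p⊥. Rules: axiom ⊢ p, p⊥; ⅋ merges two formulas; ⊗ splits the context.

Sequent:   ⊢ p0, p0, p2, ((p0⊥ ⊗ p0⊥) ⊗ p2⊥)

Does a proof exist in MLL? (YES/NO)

Derivation trace:
[⊗]  ⊢ p0, p0, p2, ((p0⊥ ⊗ p0⊥) ⊗ p2⊥)
  [⊗]  ⊢ p0, p0, (p0⊥ ⊗ p0⊥)
    [Ax]  ⊢ p0, p0⊥
    [Ax]  ⊢ p0, p0⊥
  [Ax]  ⊢ p2, p2⊥

Result: YES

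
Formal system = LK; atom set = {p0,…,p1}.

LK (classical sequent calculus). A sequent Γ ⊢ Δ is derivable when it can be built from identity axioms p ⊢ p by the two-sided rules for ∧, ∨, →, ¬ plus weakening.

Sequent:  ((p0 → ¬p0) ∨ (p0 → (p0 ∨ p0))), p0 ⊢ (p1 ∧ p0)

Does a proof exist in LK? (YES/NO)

Enumerate valuations to refute Γ ⊢ Δ:
  v=00: Γ:[((p0 → ¬p0) ∨ (p0 → (p0 ∨ p0)))=T, p0=F] Δ:[(p1 ∧ p0)=F] refutes=False
  v=01: Γ:[((p0 → ¬p0) ∨ (p0 → (p0 ∨ p0)))=T, p0=F] Δ:[(p1 ∧ p0)=F] refutes=False
  v=10: Γ:[((p0 → ¬p0) ∨ (p0 → (p0 ∨ p0)))=T, p0=T] Δ:[(p1 ∧ p0)=F] refutes=True  ← countermodel

Result: NO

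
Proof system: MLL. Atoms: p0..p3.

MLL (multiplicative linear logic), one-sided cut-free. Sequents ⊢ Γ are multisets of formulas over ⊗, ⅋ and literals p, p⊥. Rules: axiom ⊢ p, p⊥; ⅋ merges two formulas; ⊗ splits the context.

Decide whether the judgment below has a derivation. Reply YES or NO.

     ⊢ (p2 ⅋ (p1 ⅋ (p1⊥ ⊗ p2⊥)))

Derivation trace:
[⅋]  ⊢ (p2 ⅋ (p1 ⅋ (p1⊥ ⊗ p2⊥)))
  [⅋]  ⊢ p2, (p1 ⅋ (p1⊥ ⊗ p2⊥))
    [⊗]  ⊢ p1, p2, (p1⊥ ⊗ p2⊥)
      [Ax]  ⊢ p1, p1⊥
      [Ax]  ⊢ p2, p2⊥

Result: YES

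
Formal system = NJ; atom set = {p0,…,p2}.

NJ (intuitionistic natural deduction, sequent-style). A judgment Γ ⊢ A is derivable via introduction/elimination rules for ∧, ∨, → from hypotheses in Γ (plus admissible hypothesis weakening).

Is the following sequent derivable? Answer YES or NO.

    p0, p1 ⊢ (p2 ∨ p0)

Proof tree:
[∨I₂] p0, p1 ⊢ (p2 ∨ p0)
  [Wk] p0, p1 ⊢ p0
    [Ax] p0 ⊢ p0

Result: YES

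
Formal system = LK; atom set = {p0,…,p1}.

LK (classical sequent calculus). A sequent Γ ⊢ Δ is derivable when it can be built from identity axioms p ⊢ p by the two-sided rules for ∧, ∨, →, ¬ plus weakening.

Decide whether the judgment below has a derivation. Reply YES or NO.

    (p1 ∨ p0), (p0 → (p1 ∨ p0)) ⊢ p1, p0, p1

Derivation trace:
[WR] (p1 ∨ p0), (p0 → (p1 ∨ p0)) ⊢ p1, p0, p1
  [→L] (p1 ∨ p0), (p0 → (p1 ∨ p0)) ⊢ p1, p0
    [∨L] (p1 ∨ p0) ⊢ p1, p0
      [Ax] p1 ⊢ p1
      [Ax] p0 ⊢ p0
    [WR] (p1 ∨ p0) ⊢ p1, p0, p0
      [∨L] (p1 ∨ p0) ⊢ p1, p0
        [Ax] p1 ⊢ p1
        [Ax] p0 ⊢ p0

Result: YES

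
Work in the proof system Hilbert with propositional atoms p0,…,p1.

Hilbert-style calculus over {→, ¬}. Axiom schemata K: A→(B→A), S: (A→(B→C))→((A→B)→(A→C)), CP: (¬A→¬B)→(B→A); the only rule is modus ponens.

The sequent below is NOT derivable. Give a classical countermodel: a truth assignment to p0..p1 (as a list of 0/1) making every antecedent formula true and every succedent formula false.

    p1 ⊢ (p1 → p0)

Enumerate valuations to refute Γ ⊢ Δ:
  v=00: Γ:[p1=F] Δ:[(p1 → p0)=T] refutes=False
  v=01: Γ:[p1=T] Δ:[(p1 → p0)=F] refutes=True  ← countermodel

Result: [0, 1]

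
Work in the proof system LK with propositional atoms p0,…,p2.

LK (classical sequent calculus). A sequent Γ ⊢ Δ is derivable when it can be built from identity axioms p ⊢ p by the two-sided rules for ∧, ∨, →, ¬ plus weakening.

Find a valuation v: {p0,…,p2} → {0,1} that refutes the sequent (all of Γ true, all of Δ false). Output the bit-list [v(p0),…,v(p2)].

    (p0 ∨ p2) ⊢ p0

Truth-table refutation:
  v=000: Γ:[(p0 ∨ p2)=F] Δ:[p0=F] refutes=False
  v=001: Γ:[(p0 ∨ p2)=T] Δ:[p0=F] refutes=True  ← countermodel

Result: [0, 0, 1]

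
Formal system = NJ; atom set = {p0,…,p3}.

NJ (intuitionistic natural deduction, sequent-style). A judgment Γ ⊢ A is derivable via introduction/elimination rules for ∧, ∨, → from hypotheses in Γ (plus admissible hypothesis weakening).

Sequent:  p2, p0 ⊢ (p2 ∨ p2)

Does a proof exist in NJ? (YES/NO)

Derivation (root first):
[∨I₁] p2, p0 ⊢ (p2 ∨ p2)
  [Wk] p2, p0 ⊢ p2
    [Ax] p2 ⊢ p2

Result: YES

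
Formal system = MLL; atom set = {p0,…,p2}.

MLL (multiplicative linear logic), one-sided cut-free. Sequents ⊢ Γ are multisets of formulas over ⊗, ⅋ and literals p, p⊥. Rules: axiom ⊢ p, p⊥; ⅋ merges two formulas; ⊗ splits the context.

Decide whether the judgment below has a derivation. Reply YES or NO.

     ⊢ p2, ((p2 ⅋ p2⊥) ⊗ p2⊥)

Proof tree:
[⊗]  ⊢ p2, ((p2 ⅋ p2⊥) ⊗ p2⊥)
  [⅋]  ⊢ (p2 ⅋ p2⊥)
    [Ax]  ⊢ p2, p2⊥
  [Ax]  ⊢ p2, p2⊥

Result: YES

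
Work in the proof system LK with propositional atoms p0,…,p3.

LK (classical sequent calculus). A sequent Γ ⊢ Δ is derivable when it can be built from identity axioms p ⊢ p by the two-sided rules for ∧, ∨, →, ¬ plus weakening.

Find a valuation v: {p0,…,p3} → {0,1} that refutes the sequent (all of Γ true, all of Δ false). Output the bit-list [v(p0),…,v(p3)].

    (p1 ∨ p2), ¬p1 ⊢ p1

Search for a countermodel by truth-table:
  v=0000: Γ:[(p1 ∨ p2)=F, ¬p1=T] Δ:[p1=F] refutes=False
  v=0001: Γ:[(p1 ∨ p2)=F, ¬p1=T] Δ:[p1=F] refutes=False
  v=0010: Γ:[(p1 ∨ p2)=T, ¬p1=T] Δ:[p1=F] refutes=True  ← countermodel

Result: [0, 0, 1, 0]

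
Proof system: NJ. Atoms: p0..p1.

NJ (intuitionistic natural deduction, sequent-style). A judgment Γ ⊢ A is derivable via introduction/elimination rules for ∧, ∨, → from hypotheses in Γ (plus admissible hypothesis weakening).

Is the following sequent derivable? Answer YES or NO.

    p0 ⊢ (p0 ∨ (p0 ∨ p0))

Derivation (root first):
[∨I₂] p0 ⊢ (p0 ∨ (p0 ∨ p0))
  [∨I₂] p0 ⊢ (p0 ∨ p0)
    [Ax] p0 ⊢ p0

Result: YES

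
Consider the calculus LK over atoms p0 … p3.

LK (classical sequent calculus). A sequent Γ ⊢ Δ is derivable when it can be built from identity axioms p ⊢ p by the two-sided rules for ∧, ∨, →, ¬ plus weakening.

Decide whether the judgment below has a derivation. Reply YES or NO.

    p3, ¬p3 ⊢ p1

Derivation trace:
[WR] p3, ¬p3 ⊢ p1
  [¬L] p3, ¬p3 ⊢ 
    [Ax] p3 ⊢ p3

Result: YES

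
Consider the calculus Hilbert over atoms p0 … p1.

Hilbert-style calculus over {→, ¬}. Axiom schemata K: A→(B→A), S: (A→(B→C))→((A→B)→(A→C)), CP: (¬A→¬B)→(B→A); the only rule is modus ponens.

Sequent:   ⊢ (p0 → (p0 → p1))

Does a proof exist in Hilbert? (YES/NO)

Truth-table refutation:
  v=00: Γ:[] Δ:[(p0 → (p0 → p1))=T] refutes=False
  v=01: Γ:[] Δ:[(p0 → (p0 → p1))=T] refutes=False
  v=10: Γ:[] Δ:[(p0 → (p0 → p1))=F] refutes=True  ← countermodel

Result: NO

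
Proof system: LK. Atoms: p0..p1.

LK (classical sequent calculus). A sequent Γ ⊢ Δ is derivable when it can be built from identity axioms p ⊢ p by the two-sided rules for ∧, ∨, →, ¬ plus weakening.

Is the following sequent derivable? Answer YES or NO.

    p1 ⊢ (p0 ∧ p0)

Truth-table refutation:
  v=00: Γ:[p1=F] Δ:[(p0 ∧ p0)=F] refutes=False
  v=01: Γ:[p1=T] Δ:[(p0 ∧ p0)=F] refutes=True  ← countermodel

Result: NO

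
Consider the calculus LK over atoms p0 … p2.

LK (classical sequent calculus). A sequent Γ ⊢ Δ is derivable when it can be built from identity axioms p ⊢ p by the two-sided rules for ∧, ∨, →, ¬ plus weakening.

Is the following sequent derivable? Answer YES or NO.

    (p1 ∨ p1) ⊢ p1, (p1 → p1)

Derivation trace:
[∨L] (p1 ∨ p1) ⊢ p1, (p1 → p1)
  [→R] p1 ⊢ (p1 → p1)
    [WL] p1, p1 ⊢ p1
      [Ax] p1 ⊢ p1
  [Ax] p1 ⊢ p1

Result: YES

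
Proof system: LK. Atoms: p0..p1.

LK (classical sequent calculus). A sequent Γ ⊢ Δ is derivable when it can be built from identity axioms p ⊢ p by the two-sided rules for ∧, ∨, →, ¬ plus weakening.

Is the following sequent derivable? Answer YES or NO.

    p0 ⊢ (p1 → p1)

Derivation (root first):
[WL] p0 ⊢ (p1 → p1)
  [→R]  ⊢ (p1 → p1)
    [Ax] p1 ⊢ p1

Result: YES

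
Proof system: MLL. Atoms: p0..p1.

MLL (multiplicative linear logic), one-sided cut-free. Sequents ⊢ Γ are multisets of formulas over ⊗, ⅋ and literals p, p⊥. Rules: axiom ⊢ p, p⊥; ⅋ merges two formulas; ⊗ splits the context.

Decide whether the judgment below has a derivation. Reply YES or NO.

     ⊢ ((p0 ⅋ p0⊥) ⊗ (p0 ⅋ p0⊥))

Derivation (root first):
[⊗]  ⊢ ((p0 ⅋ p0⊥) ⊗ (p0 ⅋ p0⊥))
  [⅋]  ⊢ (p0 ⅋ p0⊥)
    [Ax]  ⊢ p0, p0⊥
  [⅋]  ⊢ (p0 ⅋ p0⊥)
    [Ax]  ⊢ p0, p0⊥

Result: YES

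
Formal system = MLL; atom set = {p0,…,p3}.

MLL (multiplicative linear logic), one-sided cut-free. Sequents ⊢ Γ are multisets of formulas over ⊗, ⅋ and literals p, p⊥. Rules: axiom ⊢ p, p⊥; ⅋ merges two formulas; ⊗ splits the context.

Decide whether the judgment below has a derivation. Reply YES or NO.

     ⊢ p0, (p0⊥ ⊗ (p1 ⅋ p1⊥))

Derivation (root first):
[⊗]  ⊢ p0, (p0⊥ ⊗ (p1 ⅋ p1⊥))
  [Ax]  ⊢ p0, p0⊥
  [⅋]  ⊢ (p1 ⅋ p1⊥)
    [Ax]  ⊢ p1, p1⊥

Result: YES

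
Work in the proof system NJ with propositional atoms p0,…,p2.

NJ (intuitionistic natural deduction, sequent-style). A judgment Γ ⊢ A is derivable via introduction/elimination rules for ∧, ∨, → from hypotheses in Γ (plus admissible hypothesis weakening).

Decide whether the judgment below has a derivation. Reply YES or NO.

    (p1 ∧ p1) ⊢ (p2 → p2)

Derivation trace:
[Wk] (p1 ∧ p1) ⊢ (p2 → p2)
  [→I]  ⊢ (p2 → p2)
    [Ax] p2 ⊢ p2

Result: YES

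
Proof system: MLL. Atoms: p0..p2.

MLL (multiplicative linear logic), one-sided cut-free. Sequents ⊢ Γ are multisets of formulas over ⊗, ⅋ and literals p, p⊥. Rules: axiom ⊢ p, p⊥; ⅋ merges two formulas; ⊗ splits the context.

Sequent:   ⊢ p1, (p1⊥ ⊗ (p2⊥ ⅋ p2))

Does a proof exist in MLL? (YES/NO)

Proof tree:
[⊗]  ⊢ p1, (p1⊥ ⊗ (p2⊥ ⅋ p2))
  [Ax]  ⊢ p1, p1⊥
  [⅋]  ⊢ (p2⊥ ⅋ p2)
    [Ax]  ⊢ p2, p2⊥

Result: YES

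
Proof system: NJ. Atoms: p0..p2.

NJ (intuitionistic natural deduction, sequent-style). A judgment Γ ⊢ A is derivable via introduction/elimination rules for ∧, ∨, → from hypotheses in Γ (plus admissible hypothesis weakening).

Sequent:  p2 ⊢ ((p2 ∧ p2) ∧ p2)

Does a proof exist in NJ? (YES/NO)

Proof tree:
[∧I] p2 ⊢ ((p2 ∧ p2) ∧ p2)
  [∧I] p2 ⊢ (p2 ∧ p2)
    [Ax] p2 ⊢ p2
    [Ax] p2 ⊢ p2
  [Ax] p2 ⊢ p2

Result: YES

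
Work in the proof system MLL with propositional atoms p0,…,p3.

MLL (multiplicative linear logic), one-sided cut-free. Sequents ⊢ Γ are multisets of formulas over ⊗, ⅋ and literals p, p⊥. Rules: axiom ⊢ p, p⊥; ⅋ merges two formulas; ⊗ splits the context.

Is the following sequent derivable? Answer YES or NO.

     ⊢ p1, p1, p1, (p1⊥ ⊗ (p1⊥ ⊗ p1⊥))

Derivation (root first):
[⊗]  ⊢ p1, p1, p1, (p1⊥ ⊗ (p1⊥ ⊗ p1⊥))
  [Ax]  ⊢ p1, p1⊥
  [⊗]  ⊢ p1, p1, (p1⊥ ⊗ p1⊥)
    [Ax]  ⊢ p1, p1⊥
    [Ax]  ⊢ p1, p1⊥

Result: YES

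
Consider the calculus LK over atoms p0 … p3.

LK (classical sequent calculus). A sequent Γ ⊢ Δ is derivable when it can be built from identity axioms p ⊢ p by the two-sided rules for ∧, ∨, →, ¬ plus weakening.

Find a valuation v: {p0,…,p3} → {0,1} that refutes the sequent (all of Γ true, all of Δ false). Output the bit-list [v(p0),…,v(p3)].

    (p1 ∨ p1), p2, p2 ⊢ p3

Enumerate valuations to refute Γ ⊢ Δ:
  v=0000: Γ:[(p1 ∨ p1)=F, p2=F, p2=F] Δ:[p3=F] refutes=False
  v=0001: Γ:[(p1 ∨ p1)=F, p2=F, p2=F] Δ:[p3=T] refutes=False
  v=0010: Γ:[(p1 ∨ p1)=F, p2=T, p2=T] Δ:[p3=F] refutes=False
  v=0011: Γ:[(p1 ∨ p1)=F, p2=T, p2=T] Δ:[p3=T] refutes=False
  v=0100: Γ:[(p1 ∨ p1)=T, p2=F, p2=F] Δ:[p3=F] refutes=False
  v=0101: Γ:[(p1 ∨ p1)=T, p2=F, p2=F] Δ:[p3=T] refutes=False
  v=0110: Γ:[(p1 ∨ p1)=T, p2=T, p2=T] Δ:[p3=F] refutes=True  ← countermodel

Result: [0, 1, 1, 0]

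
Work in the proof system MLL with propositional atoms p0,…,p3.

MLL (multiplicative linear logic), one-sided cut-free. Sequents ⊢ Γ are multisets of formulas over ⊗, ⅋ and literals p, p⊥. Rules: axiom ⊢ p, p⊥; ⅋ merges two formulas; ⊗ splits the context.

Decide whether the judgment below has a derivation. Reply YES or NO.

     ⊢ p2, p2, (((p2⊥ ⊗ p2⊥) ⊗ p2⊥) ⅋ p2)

Derivation (root first):
[⅋]  ⊢ p2, p2, (((p2⊥ ⊗ p2⊥) ⊗ p2⊥) ⅋ p2)
  [⊗]  ⊢ p2, p2, p2, ((p2⊥ ⊗ p2⊥) ⊗ p2⊥)
    [⊗]  ⊢ p2, p2, (p2⊥ ⊗ p2⊥)
      [Ax]  ⊢ p2, p2⊥
      [Ax]  ⊢ p2, p2⊥
    [Ax]  ⊢ p2, p2⊥

Result: YES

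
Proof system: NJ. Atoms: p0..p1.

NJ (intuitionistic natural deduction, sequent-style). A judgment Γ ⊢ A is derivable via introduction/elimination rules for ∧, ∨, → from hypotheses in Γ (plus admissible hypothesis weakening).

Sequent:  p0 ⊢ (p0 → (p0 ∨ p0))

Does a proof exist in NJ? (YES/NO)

Derivation (root first):
[→I] p0 ⊢ (p0 → (p0 ∨ p0))
  [Wk] p0, p0 ⊢ (p0 ∨ p0)
    [∨I₁] p0 ⊢ (p0 ∨ p0)
      [Ax] p0 ⊢ p0

Result: YES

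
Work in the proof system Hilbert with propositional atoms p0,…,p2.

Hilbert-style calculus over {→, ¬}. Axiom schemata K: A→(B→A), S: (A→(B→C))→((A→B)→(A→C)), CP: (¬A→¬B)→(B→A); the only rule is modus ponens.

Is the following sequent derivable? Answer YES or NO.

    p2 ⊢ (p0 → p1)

Enumerate valuations to refute Γ ⊢ Δ:
  v=000: Γ:[p2=F] Δ:[(p0 → p1)=T] refutes=False
  v=001: Γ:[p2=T] Δ:[(p0 → p1)=T] refutes=False
  v=010: Γ:[p2=F] Δ:[(p0 → p1)=T] refutes=False
  v=011: Γ:[p2=T] Δ:[(p0 → p1)=T] refutes=False
  v=100: Γ:[p2=F] Δ:[(p0 → p1)=F] refutes=False
  v=101: Γ:[p2=T] Δ:[(p0 → p1)=F] refutes=True  ← countermodel

Result: NO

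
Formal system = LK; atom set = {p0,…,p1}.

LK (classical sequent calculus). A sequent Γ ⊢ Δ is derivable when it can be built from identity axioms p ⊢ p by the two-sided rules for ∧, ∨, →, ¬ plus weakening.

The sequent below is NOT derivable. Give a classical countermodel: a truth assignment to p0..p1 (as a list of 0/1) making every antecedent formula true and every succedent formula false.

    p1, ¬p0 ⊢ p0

Truth-table refutation:
  v=00: Γ:[p1=F, ¬p0=T] Δ:[p0=F] refutes=False
  v=01: Γ:[p1=T, ¬p0=T] Δ:[p0=F] refutes=True  ← countermodel

Result: [0, 1]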